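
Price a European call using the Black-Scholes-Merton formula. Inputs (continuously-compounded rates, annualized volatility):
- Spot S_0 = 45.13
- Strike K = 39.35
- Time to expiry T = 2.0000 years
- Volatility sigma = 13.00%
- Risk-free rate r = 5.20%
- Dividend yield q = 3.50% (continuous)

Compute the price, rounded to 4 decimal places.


Answer: Price = 7.2883

Derivation:
d1 = (ln(S/K) + (r - q + 0.5*sigma^2) * T) / (sigma * sqrt(T)) = 1.02231997
d2 = d1 - sigma * sqrt(T) = 0.83847220
exp(-rT) = 0.90122530; exp(-qT) = 0.93239382
C = S_0 * exp(-qT) * N(d1) - K * exp(-rT) * N(d2)
N(d1) = 0.84668526; N(d2) = 0.79911722
C = 45.1300 * 0.93239382 * 0.84668526 - 39.3500 * 0.90122530 * 0.79911722 = 7.2883


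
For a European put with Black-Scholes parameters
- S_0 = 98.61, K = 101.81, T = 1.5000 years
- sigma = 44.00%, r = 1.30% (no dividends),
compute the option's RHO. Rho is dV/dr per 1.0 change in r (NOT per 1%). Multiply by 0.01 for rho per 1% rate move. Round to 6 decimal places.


Answer: Rho = -92.114361

Derivation:
d1 = 0.2463673499; d2 = -0.2925203935
phi(d1) = 0.3870168802; exp(-qT) = 1.0000000000; exp(-rT) = 0.9806888952
N(-d2) = 0.6150556152
Rho = -K*T*exp(-rT)*N(-d2) = -101.8100 * 1.5000 * 0.9806888952 * 0.6150556152 = -92.114361


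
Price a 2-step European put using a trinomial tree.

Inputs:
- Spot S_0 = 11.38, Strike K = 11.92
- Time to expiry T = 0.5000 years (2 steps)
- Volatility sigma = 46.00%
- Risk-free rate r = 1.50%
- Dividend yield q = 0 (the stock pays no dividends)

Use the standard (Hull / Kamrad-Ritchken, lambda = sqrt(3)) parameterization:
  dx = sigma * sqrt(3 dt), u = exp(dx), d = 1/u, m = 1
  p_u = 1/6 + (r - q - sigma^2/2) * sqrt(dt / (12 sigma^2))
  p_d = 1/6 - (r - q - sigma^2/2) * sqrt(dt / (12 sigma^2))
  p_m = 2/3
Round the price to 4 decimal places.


dt = T/N = 0.250000; dx = sigma*sqrt(3*dt) = 0.398372
u = exp(dx) = 1.489398; d = 1/u = 0.671412
p_u = 0.138176, p_m = 0.666667, p_d = 0.195158
Discount per step: exp(-r*dt) = 0.996257
Stock lattice S(k, j) with j the centered position index:
  k=0: S(0,+0) = 11.3800
  k=1: S(1,-1) = 7.6407; S(1,+0) = 11.3800; S(1,+1) = 16.9493
  k=2: S(2,-2) = 5.1300; S(2,-1) = 7.6407; S(2,+0) = 11.3800; S(2,+1) = 16.9493; S(2,+2) = 25.2443
Terminal payoffs V(N, j) = max(K - S_T, 0):
  V(2,-2) = 6.789957; V(2,-1) = 4.279327; V(2,+0) = 0.540000; V(2,+1) = 0.000000; V(2,+2) = 0.000000
Backward induction: V(k, j) = exp(-r*dt) * [p_u * V(k+1, j+1) + p_m * V(k+1, j) + p_d * V(k+1, j-1)]
  V(1,-1) = exp(-r*dt) * [p_u*0.540000 + p_m*4.279327 + p_d*6.789957] = 4.236694
  V(1,+0) = exp(-r*dt) * [p_u*0.000000 + p_m*0.540000 + p_d*4.279327] = 1.190670
  V(1,+1) = exp(-r*dt) * [p_u*0.000000 + p_m*0.000000 + p_d*0.540000] = 0.104991
  V(0,+0) = exp(-r*dt) * [p_u*0.104991 + p_m*1.190670 + p_d*4.236694] = 1.628990

Answer: Price = V(0,0) = 1.6290


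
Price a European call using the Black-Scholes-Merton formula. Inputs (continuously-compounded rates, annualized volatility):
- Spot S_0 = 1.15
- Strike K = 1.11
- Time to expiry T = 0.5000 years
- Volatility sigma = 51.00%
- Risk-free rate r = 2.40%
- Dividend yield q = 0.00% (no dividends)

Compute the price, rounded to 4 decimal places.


d1 = (ln(S/K) + (r - q + 0.5*sigma^2) * T) / (sigma * sqrt(T)) = 0.31175625
d2 = d1 - sigma * sqrt(T) = -0.04886821
exp(-rT) = 0.98807171; exp(-qT) = 1.00000000
C = S_0 * exp(-qT) * N(d1) - K * exp(-rT) * N(d2)
N(d1) = 0.62238711; N(d2) = 0.48051216
C = 1.1500 * 1.00000000 * 0.62238711 - 1.1100 * 0.98807171 * 0.48051216 = 0.1887

Answer: Price = 0.1887


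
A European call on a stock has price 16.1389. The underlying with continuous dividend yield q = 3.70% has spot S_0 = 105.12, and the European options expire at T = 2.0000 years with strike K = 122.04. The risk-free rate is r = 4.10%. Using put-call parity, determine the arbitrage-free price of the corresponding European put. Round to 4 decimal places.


Put-call parity: C - P = S_0 * exp(-qT) - K * exp(-rT).
S_0 * exp(-qT) = 105.1200 * 0.92867169 = 97.62196846
K * exp(-rT) = 122.0400 * 0.92127196 = 112.43202984
P = C - S*exp(-qT) + K*exp(-rT)
P = 16.1389 - 97.62196846 + 112.43202984 = 30.9490

Answer: Put price = 30.9490


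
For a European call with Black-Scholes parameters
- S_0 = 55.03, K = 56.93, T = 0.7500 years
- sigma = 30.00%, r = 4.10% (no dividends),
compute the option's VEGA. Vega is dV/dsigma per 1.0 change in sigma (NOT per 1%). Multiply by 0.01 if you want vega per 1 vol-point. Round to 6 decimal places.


Answer: Vega = 18.881504

Derivation:
d1 = 0.1176102840; d2 = -0.1421973371
phi(d1) = 0.3961926791; exp(-qT) = 1.0000000000; exp(-rT) = 0.9697179723
Vega = S * exp(-qT) * phi(d1) * sqrt(T) = 55.0300 * 1.0000000000 * 0.3961926791 * 0.8660254038 = 18.881504


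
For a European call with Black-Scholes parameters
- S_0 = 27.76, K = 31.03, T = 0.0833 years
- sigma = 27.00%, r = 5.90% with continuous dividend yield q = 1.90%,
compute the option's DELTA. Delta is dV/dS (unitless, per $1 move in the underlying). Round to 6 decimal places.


Answer: Delta = 0.088802

Derivation:
d1 = -1.3472925554; d2 = -1.4252192517
phi(d1) = 0.1609700191; exp(-qT) = 0.9984185518; exp(-rT) = 0.9950973574
N(d1) = 0.0889430144
Delta = exp(-qT) * N(d1) = 0.9984185518 * 0.0889430144 = 0.088802


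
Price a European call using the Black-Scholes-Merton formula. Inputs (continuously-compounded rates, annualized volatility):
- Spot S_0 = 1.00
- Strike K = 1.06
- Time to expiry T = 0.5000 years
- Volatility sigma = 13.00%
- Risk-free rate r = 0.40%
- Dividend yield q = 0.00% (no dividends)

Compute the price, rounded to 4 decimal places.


Answer: Price = 0.0156

Derivation:
d1 = (ln(S/K) + (r - q + 0.5*sigma^2) * T) / (sigma * sqrt(T)) = -0.56616308
d2 = d1 - sigma * sqrt(T) = -0.65808696
exp(-rT) = 0.99800200; exp(-qT) = 1.00000000
C = S_0 * exp(-qT) * N(d1) - K * exp(-rT) * N(d2)
N(d1) = 0.28564146; N(d2) = 0.25524113
C = 1.0000 * 1.00000000 * 0.28564146 - 1.0600 * 0.99800200 * 0.25524113 = 0.0156


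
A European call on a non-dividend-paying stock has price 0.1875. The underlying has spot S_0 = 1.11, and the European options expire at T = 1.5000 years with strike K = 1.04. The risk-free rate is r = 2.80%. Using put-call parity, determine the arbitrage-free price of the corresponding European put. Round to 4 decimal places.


Answer: Put price = 0.0747

Derivation:
Put-call parity: C - P = S_0 * exp(-qT) - K * exp(-rT).
S_0 * exp(-qT) = 1.1100 * 1.00000000 = 1.11000000
K * exp(-rT) = 1.0400 * 0.95886978 = 0.99722457
P = C - S*exp(-qT) + K*exp(-rT)
P = 0.1875 - 1.11000000 + 0.99722457 = 0.0747


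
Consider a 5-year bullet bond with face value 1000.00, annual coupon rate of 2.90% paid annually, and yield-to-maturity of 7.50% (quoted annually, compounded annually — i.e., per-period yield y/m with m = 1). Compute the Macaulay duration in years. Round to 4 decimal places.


Answer: Macaulay duration = 4.6909 years

Derivation:
Coupon per period c = face * coupon_rate / m = 29.000000
Periods per year m = 1; per-period yield y/m = 0.075000
Number of cashflows N = 5
Cashflows (t years, CF_t, discount factor 1/(1+y/m)^(m*t), PV):
  t = 1.0000: CF_t = 29.000000, DF = 0.930233, PV = 26.976744
  t = 2.0000: CF_t = 29.000000, DF = 0.865333, PV = 25.094646
  t = 3.0000: CF_t = 29.000000, DF = 0.804961, PV = 23.343857
  t = 4.0000: CF_t = 29.000000, DF = 0.748801, PV = 21.715215
  t = 5.0000: CF_t = 1029.000000, DF = 0.696559, PV = 716.758833
Price P = sum_t PV_t = 813.889295
Macaulay numerator sum_t t * PV_t:
  t * PV_t at t = 1.0000: 26.976744
  t * PV_t at t = 2.0000: 50.189292
  t * PV_t at t = 3.0000: 70.031570
  t * PV_t at t = 4.0000: 86.860861
  t * PV_t at t = 5.0000: 3583.794163
Macaulay duration D = (sum_t t * PV_t) / P = 3817.852630 / 813.889295 = 4.690875


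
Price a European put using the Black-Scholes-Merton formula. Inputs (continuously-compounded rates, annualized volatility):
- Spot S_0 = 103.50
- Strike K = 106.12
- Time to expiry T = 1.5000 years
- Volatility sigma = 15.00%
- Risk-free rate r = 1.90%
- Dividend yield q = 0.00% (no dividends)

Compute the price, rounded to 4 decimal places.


d1 = (ln(S/K) + (r - q + 0.5*sigma^2) * T) / (sigma * sqrt(T)) = 0.11091335
d2 = d1 - sigma * sqrt(T) = -0.07279838
exp(-rT) = 0.97190229; exp(-qT) = 1.00000000
P = K * exp(-rT) * N(-d2) - S_0 * exp(-qT) * N(-d1)
N(-d1) = 0.45584253; N(-d2) = 0.52901672
P = 106.1200 * 0.97190229 * 0.52901672 - 103.5000 * 1.00000000 * 0.45584253 = 7.3822

Answer: Price = 7.3822


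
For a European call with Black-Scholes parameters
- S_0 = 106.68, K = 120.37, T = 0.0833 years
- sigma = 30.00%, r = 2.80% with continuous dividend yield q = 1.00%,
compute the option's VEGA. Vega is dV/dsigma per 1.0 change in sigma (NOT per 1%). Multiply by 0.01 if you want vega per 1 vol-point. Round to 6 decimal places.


d1 = -1.3338158125; d2 = -1.4204010306
phi(d1) = 0.1639045809; exp(-qT) = 0.9991673468; exp(-rT) = 0.9976703179
Vega = S * exp(-qT) * phi(d1) * sqrt(T) = 106.6800 * 0.9991673468 * 0.1639045809 * 0.2886173938 = 5.042371

Answer: Vega = 5.042371


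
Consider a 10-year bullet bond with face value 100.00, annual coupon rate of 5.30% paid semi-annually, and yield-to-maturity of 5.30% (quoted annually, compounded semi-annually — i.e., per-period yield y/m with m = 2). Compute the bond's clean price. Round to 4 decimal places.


Coupon per period c = face * coupon_rate / m = 2.650000
Periods per year m = 2; per-period yield y/m = 0.026500
Number of cashflows N = 20
Cashflows (t years, CF_t, discount factor 1/(1+y/m)^(m*t), PV):
  t = 0.5000: CF_t = 2.650000, DF = 0.974184, PV = 2.581588
  t = 1.0000: CF_t = 2.650000, DF = 0.949035, PV = 2.514942
  t = 1.5000: CF_t = 2.650000, DF = 0.924535, PV = 2.450017
  t = 2.0000: CF_t = 2.650000, DF = 0.900667, PV = 2.386767
  t = 2.5000: CF_t = 2.650000, DF = 0.877415, PV = 2.325151
  t = 3.0000: CF_t = 2.650000, DF = 0.854764, PV = 2.265125
  t = 3.5000: CF_t = 2.650000, DF = 0.832698, PV = 2.206649
  t = 4.0000: CF_t = 2.650000, DF = 0.811201, PV = 2.149682
  t = 4.5000: CF_t = 2.650000, DF = 0.790259, PV = 2.094186
  t = 5.0000: CF_t = 2.650000, DF = 0.769858, PV = 2.040123
  t = 5.5000: CF_t = 2.650000, DF = 0.749983, PV = 1.987455
  t = 6.0000: CF_t = 2.650000, DF = 0.730622, PV = 1.936147
  t = 6.5000: CF_t = 2.650000, DF = 0.711760, PV = 1.886164
  t = 7.0000: CF_t = 2.650000, DF = 0.693385, PV = 1.837471
  t = 7.5000: CF_t = 2.650000, DF = 0.675485, PV = 1.790035
  t = 8.0000: CF_t = 2.650000, DF = 0.658047, PV = 1.743824
  t = 8.5000: CF_t = 2.650000, DF = 0.641059, PV = 1.698806
  t = 9.0000: CF_t = 2.650000, DF = 0.624509, PV = 1.654949
  t = 9.5000: CF_t = 2.650000, DF = 0.608387, PV = 1.612225
  t = 10.0000: CF_t = 102.650000, DF = 0.592681, PV = 60.838694
Price P = sum_t PV_t = 100.000000

Answer: Price = 100.0000


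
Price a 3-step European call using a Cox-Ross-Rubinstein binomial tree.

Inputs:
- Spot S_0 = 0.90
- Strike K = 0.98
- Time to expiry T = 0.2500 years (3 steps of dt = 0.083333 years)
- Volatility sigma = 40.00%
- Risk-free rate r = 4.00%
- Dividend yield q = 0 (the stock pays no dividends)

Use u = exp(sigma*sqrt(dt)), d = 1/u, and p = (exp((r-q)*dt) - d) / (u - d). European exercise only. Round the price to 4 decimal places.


dt = T/N = 0.083333
u = exp(sigma*sqrt(dt)) = 1.122401; d = 1/u = 0.890947
p = (exp((r-q)*dt) - d) / (u - d) = 0.485590
Discount per step: exp(-r*dt) = 0.996672
Stock lattice S(k, i) with i counting down-moves:
  k=0: S(0,0) = 0.9000
  k=1: S(1,0) = 1.0102; S(1,1) = 0.8019
  k=2: S(2,0) = 1.1338; S(2,1) = 0.9000; S(2,2) = 0.7144
  k=3: S(3,0) = 1.2726; S(3,1) = 1.0102; S(3,2) = 0.8019; S(3,3) = 0.6365
Terminal payoffs V(N, i) = max(S_T - K, 0):
  V(3,0) = 0.292584; V(3,1) = 0.030161; V(3,2) = 0.000000; V(3,3) = 0.000000
Backward induction: V(k, i) = exp(-r*dt) * [p * V(k+1, i) + (1-p) * V(k+1, i+1)].
  V(2,0) = exp(-r*dt) * [p*0.292584 + (1-p)*0.030161] = 0.157067
  V(2,1) = exp(-r*dt) * [p*0.030161 + (1-p)*0.000000] = 0.014597
  V(2,2) = exp(-r*dt) * [p*0.000000 + (1-p)*0.000000] = 0.000000
  V(1,0) = exp(-r*dt) * [p*0.157067 + (1-p)*0.014597] = 0.083500
  V(1,1) = exp(-r*dt) * [p*0.014597 + (1-p)*0.000000] = 0.007065
  V(0,0) = exp(-r*dt) * [p*0.083500 + (1-p)*0.007065] = 0.044034

Answer: Price = V(0,0) = 0.0440


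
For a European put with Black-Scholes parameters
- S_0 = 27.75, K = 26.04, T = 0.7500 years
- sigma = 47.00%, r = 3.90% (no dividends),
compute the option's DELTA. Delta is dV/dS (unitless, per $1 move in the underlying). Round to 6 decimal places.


Answer: Delta = -0.333003

Derivation:
d1 = 0.4316357162; d2 = 0.0246037764
phi(d1) = 0.3634573832; exp(-qT) = 1.0000000000; exp(-rT) = 0.9711736407
N(-d1) = 0.3330030978
Delta = -exp(-qT) * N(-d1) = -1.0000000000 * 0.3330030978 = -0.333003


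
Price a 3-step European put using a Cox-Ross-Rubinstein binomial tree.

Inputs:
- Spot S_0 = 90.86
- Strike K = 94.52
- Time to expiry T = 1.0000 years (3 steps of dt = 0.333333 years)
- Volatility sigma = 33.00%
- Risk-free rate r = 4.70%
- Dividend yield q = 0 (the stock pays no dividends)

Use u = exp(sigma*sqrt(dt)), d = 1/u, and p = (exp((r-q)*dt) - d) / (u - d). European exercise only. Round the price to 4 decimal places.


Answer: Price = V(0,0) = 12.3867

Derivation:
dt = T/N = 0.333333
u = exp(sigma*sqrt(dt)) = 1.209885; d = 1/u = 0.826525
p = (exp((r-q)*dt) - d) / (u - d) = 0.493701
Discount per step: exp(-r*dt) = 0.984455
Stock lattice S(k, i) with i counting down-moves:
  k=0: S(0,0) = 90.8600
  k=1: S(1,0) = 109.9302; S(1,1) = 75.0980
  k=2: S(2,0) = 133.0029; S(2,1) = 90.8600; S(2,2) = 62.0704
  k=3: S(3,0) = 160.9183; S(3,1) = 109.9302; S(3,2) = 75.0980; S(3,3) = 51.3027
Terminal payoffs V(N, i) = max(K - S_T, 0):
  V(3,0) = 0.000000; V(3,1) = 0.000000; V(3,2) = 19.421974; V(3,3) = 43.217315
Backward induction: V(k, i) = exp(-r*dt) * [p * V(k+1, i) + (1-p) * V(k+1, i+1)].
  V(2,0) = exp(-r*dt) * [p*0.000000 + (1-p)*0.000000] = 0.000000
  V(2,1) = exp(-r*dt) * [p*0.000000 + (1-p)*19.421974] = 9.680479
  V(2,2) = exp(-r*dt) * [p*19.421974 + (1-p)*43.217315] = 30.980360
  V(1,0) = exp(-r*dt) * [p*0.000000 + (1-p)*9.680479] = 4.825033
  V(1,1) = exp(-r*dt) * [p*9.680479 + (1-p)*30.980360] = 20.146482
  V(0,0) = exp(-r*dt) * [p*4.825033 + (1-p)*20.146482] = 12.386687


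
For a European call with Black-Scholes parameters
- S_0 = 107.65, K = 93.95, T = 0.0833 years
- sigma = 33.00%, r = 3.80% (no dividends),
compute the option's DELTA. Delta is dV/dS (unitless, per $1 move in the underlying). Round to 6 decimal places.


Answer: Delta = 0.934486

Derivation:
d1 = 1.5100581206; d2 = 1.4148143807
phi(d1) = 0.1275717539; exp(-qT) = 1.0000000000; exp(-rT) = 0.9968396046
N(d1) = 0.9344857028
Delta = exp(-qT) * N(d1) = 1.0000000000 * 0.9344857028 = 0.934486


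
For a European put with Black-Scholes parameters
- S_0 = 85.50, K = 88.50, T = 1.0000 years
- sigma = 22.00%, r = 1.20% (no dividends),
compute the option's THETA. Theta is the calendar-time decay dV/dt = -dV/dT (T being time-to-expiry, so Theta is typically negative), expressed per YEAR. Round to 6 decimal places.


Answer: Theta = -3.139099

Derivation:
d1 = 0.0077901088; d2 = -0.2122098912
phi(d1) = 0.3989301755; exp(-qT) = 1.0000000000; exp(-rT) = 0.9880717129
Theta = -S*exp(-qT)*phi(d1)*sigma/(2*sqrt(T)) + r*K*exp(-rT)*N(-d2) - q*S*exp(-qT)*N(-d1)
N(-d1) = 0.4968922277; N(-d2) = 0.5840283548; sqrt(T) = 1.0000000000
Term 1 = -85.5000 * 1.0000000000 * 0.3989301755 * 0.2200 / (2 * 1.0000000000) = -3.7519383006
Term 2 = 0.0120 * 88.5000 * 0.9880717129 * 0.5840283548 = 0.6128397345
Term 3 = 0 (no dividend yield, q = 0)
Theta = -3.7519383006 + (0.6128397345) + (0.0000000000) = -3.139099


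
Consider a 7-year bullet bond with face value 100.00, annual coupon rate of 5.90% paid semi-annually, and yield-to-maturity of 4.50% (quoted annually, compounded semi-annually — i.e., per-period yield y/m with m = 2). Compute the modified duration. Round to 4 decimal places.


Answer: Modified duration = 5.7591

Derivation:
Coupon per period c = face * coupon_rate / m = 2.950000
Periods per year m = 2; per-period yield y/m = 0.022500
Number of cashflows N = 14
Cashflows (t years, CF_t, discount factor 1/(1+y/m)^(m*t), PV):
  t = 0.5000: CF_t = 2.950000, DF = 0.977995, PV = 2.885086
  t = 1.0000: CF_t = 2.950000, DF = 0.956474, PV = 2.821600
  t = 1.5000: CF_t = 2.950000, DF = 0.935427, PV = 2.759511
  t = 2.0000: CF_t = 2.950000, DF = 0.914843, PV = 2.698788
  t = 2.5000: CF_t = 2.950000, DF = 0.894712, PV = 2.639401
  t = 3.0000: CF_t = 2.950000, DF = 0.875024, PV = 2.581322
  t = 3.5000: CF_t = 2.950000, DF = 0.855769, PV = 2.524520
  t = 4.0000: CF_t = 2.950000, DF = 0.836938, PV = 2.468968
  t = 4.5000: CF_t = 2.950000, DF = 0.818522, PV = 2.414639
  t = 5.0000: CF_t = 2.950000, DF = 0.800510, PV = 2.361505
  t = 5.5000: CF_t = 2.950000, DF = 0.782895, PV = 2.309540
  t = 6.0000: CF_t = 2.950000, DF = 0.765667, PV = 2.258719
  t = 6.5000: CF_t = 2.950000, DF = 0.748819, PV = 2.209016
  t = 7.0000: CF_t = 102.950000, DF = 0.732341, PV = 75.394544
Price P = sum_t PV_t = 108.327157
First compute Macaulay numerator sum_t t * PV_t:
  t * PV_t at t = 0.5000: 1.442543
  t * PV_t at t = 1.0000: 2.821600
  t * PV_t at t = 1.5000: 4.139266
  t * PV_t at t = 2.0000: 5.397576
  t * PV_t at t = 2.5000: 6.598503
  t * PV_t at t = 3.0000: 7.743965
  t * PV_t at t = 3.5000: 8.835820
  t * PV_t at t = 4.0000: 9.875872
  t * PV_t at t = 4.5000: 10.865874
  t * PV_t at t = 5.0000: 11.807524
  t * PV_t at t = 5.5000: 12.702471
  t * PV_t at t = 6.0000: 13.552314
  t * PV_t at t = 6.5000: 14.358605
  t * PV_t at t = 7.0000: 527.761806
Macaulay duration D = 637.903740 / 108.327157 = 5.888678
Modified duration = D / (1 + y/m) = 5.888678 / (1 + 0.022500) = 5.759098


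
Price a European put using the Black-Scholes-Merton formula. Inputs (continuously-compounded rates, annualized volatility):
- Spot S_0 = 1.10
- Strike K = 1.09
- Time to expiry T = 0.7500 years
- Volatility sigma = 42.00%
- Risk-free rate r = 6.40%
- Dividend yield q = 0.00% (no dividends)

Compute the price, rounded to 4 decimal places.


Answer: Price = 0.1257

Derivation:
d1 = (ln(S/K) + (r - q + 0.5*sigma^2) * T) / (sigma * sqrt(T)) = 0.33893893
d2 = d1 - sigma * sqrt(T) = -0.02479174
exp(-rT) = 0.95313379; exp(-qT) = 1.00000000
P = K * exp(-rT) * N(-d2) - S_0 * exp(-qT) * N(-d1)
N(-d1) = 0.36732787; N(-d2) = 0.50988946
P = 1.0900 * 0.95313379 * 0.50988946 - 1.1000 * 1.00000000 * 0.36732787 = 0.1257


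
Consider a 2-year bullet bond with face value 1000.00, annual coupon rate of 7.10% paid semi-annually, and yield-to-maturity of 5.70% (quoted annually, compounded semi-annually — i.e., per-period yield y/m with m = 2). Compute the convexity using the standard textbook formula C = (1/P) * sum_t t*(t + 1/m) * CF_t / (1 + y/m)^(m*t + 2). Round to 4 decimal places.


Answer: Convexity = 4.4153

Derivation:
Coupon per period c = face * coupon_rate / m = 35.500000
Periods per year m = 2; per-period yield y/m = 0.028500
Number of cashflows N = 4
Cashflows (t years, CF_t, discount factor 1/(1+y/m)^(m*t), PV):
  t = 0.5000: CF_t = 35.500000, DF = 0.972290, PV = 34.516286
  t = 1.0000: CF_t = 35.500000, DF = 0.945347, PV = 33.559831
  t = 1.5000: CF_t = 35.500000, DF = 0.919152, PV = 32.629879
  t = 2.0000: CF_t = 1035.500000, DF = 0.893682, PV = 925.407296
Price P = sum_t PV_t = 1026.113291
Convexity numerator sum_t t*(t + 1/m) * CF_t / (1+y/m)^(m*t + 2):
  t = 0.5000: term = 16.314940
  t = 1.0000: term = 47.588545
  t = 1.5000: term = 92.539709
  t = 2.0000: term = 4374.156642
Convexity = (1/P) * sum = 4530.599835 / 1026.113291 = 4.415302


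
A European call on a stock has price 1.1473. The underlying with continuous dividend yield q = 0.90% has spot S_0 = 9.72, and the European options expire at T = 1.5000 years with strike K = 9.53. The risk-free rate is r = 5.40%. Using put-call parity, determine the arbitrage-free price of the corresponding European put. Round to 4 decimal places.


Put-call parity: C - P = S_0 * exp(-qT) - K * exp(-rT).
S_0 * exp(-qT) = 9.7200 * 0.98659072 = 9.58966176
K * exp(-rT) = 9.5300 * 0.92219369 = 8.78850588
P = C - S*exp(-qT) + K*exp(-rT)
P = 1.1473 - 9.58966176 + 8.78850588 = 0.3461

Answer: Put price = 0.3461


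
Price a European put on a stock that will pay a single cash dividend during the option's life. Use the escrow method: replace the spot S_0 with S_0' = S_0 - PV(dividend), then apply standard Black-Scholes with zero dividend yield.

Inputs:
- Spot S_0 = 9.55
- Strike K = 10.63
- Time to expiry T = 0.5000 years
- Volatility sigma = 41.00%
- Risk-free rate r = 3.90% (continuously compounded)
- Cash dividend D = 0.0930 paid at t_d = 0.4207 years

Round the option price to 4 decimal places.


PV(D) = D * exp(-r * t_d) = 0.0930 * 0.98372657 = 0.09148657
S_0' = S_0 - PV(D) = 9.5500 - 0.09148657 = 9.45851343
d1 = (ln(S_0'/K) + (r + sigma^2/2)*T) / (sigma*sqrt(T)) = -0.19053929
d2 = d1 - sigma*sqrt(T) = -0.48045307
exp(-rT) = 0.98068890
N(-d1) = 0.57555672; N(-d2) = 0.68454737
P = K * exp(-rT) * N(-d2) - S_0' * N(-d1) = 10.6300 * 0.98068890 * 0.68454737 - 9.45851343 * 0.57555672 = 1.6923

Answer: Price = 1.6923


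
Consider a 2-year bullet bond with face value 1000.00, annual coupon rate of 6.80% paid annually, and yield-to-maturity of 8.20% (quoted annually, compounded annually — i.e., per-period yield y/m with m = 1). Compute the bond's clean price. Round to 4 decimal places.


Coupon per period c = face * coupon_rate / m = 68.000000
Periods per year m = 1; per-period yield y/m = 0.082000
Number of cashflows N = 2
Cashflows (t years, CF_t, discount factor 1/(1+y/m)^(m*t), PV):
  t = 1.0000: CF_t = 68.000000, DF = 0.924214, PV = 62.846580
  t = 2.0000: CF_t = 1068.000000, DF = 0.854172, PV = 912.256006
Price P = sum_t PV_t = 975.102586

Answer: Price = 975.1026


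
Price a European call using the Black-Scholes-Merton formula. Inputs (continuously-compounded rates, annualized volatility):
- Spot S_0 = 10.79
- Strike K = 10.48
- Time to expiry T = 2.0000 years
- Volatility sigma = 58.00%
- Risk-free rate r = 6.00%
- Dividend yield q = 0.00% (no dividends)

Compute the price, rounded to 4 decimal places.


Answer: Price = 3.9936

Derivation:
d1 = (ln(S/K) + (r - q + 0.5*sigma^2) * T) / (sigma * sqrt(T)) = 0.59195944
d2 = d1 - sigma * sqrt(T) = -0.22828443
exp(-rT) = 0.88692044; exp(-qT) = 1.00000000
C = S_0 * exp(-qT) * N(d1) - K * exp(-rT) * N(d2)
N(d1) = 0.72306113; N(d2) = 0.40971257
C = 10.7900 * 1.00000000 * 0.72306113 - 10.4800 * 0.88692044 * 0.40971257 = 3.9936


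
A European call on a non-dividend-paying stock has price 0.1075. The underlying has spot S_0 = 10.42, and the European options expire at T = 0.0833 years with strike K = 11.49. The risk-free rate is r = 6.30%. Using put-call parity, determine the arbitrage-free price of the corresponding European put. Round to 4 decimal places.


Answer: Put price = 1.1174

Derivation:
Put-call parity: C - P = S_0 * exp(-qT) - K * exp(-rT).
S_0 * exp(-qT) = 10.4200 * 1.00000000 = 10.42000000
K * exp(-rT) = 11.4900 * 0.99476585 = 11.42985957
P = C - S*exp(-qT) + K*exp(-rT)
P = 0.1075 - 10.42000000 + 11.42985957 = 1.1174


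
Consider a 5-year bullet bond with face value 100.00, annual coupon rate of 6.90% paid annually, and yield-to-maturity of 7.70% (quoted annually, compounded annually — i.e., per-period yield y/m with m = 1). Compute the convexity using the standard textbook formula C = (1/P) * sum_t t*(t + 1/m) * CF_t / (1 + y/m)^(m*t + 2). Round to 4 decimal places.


Coupon per period c = face * coupon_rate / m = 6.900000
Periods per year m = 1; per-period yield y/m = 0.077000
Number of cashflows N = 5
Cashflows (t years, CF_t, discount factor 1/(1+y/m)^(m*t), PV):
  t = 1.0000: CF_t = 6.900000, DF = 0.928505, PV = 6.406685
  t = 2.0000: CF_t = 6.900000, DF = 0.862122, PV = 5.948640
  t = 3.0000: CF_t = 6.900000, DF = 0.800484, PV = 5.523343
  t = 4.0000: CF_t = 6.900000, DF = 0.743254, PV = 5.128452
  t = 5.0000: CF_t = 106.900000, DF = 0.690115, PV = 73.773296
Price P = sum_t PV_t = 96.780416
Convexity numerator sum_t t*(t + 1/m) * CF_t / (1+y/m)^(m*t + 2):
  t = 1.0000: term = 11.046685
  t = 2.0000: term = 30.770711
  t = 3.0000: term = 57.141524
  t = 4.0000: term = 88.426995
  t = 5.0000: term = 1908.046862
Convexity = (1/P) * sum = 2095.432777 / 96.780416 = 21.651413

Answer: Convexity = 21.6514


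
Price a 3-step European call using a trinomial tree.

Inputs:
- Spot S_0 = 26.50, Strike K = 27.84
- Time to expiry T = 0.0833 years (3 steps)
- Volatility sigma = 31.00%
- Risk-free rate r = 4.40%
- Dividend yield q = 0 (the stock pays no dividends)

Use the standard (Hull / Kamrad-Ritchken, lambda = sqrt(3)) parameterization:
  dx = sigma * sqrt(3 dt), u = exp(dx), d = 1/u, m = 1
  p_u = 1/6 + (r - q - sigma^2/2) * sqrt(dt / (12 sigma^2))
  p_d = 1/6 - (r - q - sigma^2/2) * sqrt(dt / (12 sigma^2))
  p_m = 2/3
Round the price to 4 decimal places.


dt = T/N = 0.027767; dx = sigma*sqrt(3*dt) = 0.089471
u = exp(dx) = 1.093596; d = 1/u = 0.914414
p_u = 0.166038, p_m = 0.666667, p_d = 0.167295
Discount per step: exp(-r*dt) = 0.998779
Stock lattice S(k, j) with j the centered position index:
  k=0: S(0,+0) = 26.5000
  k=1: S(1,-1) = 24.2320; S(1,+0) = 26.5000; S(1,+1) = 28.9803
  k=2: S(2,-2) = 22.1581; S(2,-1) = 24.2320; S(2,+0) = 26.5000; S(2,+1) = 28.9803; S(2,+2) = 31.6927
  k=3: S(3,-3) = 20.2617; S(3,-2) = 22.1581; S(3,-1) = 24.2320; S(3,+0) = 26.5000; S(3,+1) = 28.9803; S(3,+2) = 31.6927; S(3,+3) = 34.6591
Terminal payoffs V(N, j) = max(S_T - K, 0):
  V(3,-3) = 0.000000; V(3,-2) = 0.000000; V(3,-1) = 0.000000; V(3,+0) = 0.000000; V(3,+1) = 1.140295; V(3,+2) = 3.852736; V(3,+3) = 6.819051
Backward induction: V(k, j) = exp(-r*dt) * [p_u * V(k+1, j+1) + p_m * V(k+1, j) + p_d * V(k+1, j-1)]
  V(2,-2) = exp(-r*dt) * [p_u*0.000000 + p_m*0.000000 + p_d*0.000000] = 0.000000
  V(2,-1) = exp(-r*dt) * [p_u*0.000000 + p_m*0.000000 + p_d*0.000000] = 0.000000
  V(2,+0) = exp(-r*dt) * [p_u*1.140295 + p_m*0.000000 + p_d*0.000000] = 0.189101
  V(2,+1) = exp(-r*dt) * [p_u*3.852736 + p_m*1.140295 + p_d*0.000000] = 1.398189
  V(2,+2) = exp(-r*dt) * [p_u*6.819051 + p_m*3.852736 + p_d*1.140295] = 3.886728
  V(1,-1) = exp(-r*dt) * [p_u*0.189101 + p_m*0.000000 + p_d*0.000000] = 0.031360
  V(1,+0) = exp(-r*dt) * [p_u*1.398189 + p_m*0.189101 + p_d*0.000000] = 0.357783
  V(1,+1) = exp(-r*dt) * [p_u*3.886728 + p_m*1.398189 + p_d*0.189101] = 1.607143
  V(0,+0) = exp(-r*dt) * [p_u*1.607143 + p_m*0.357783 + p_d*0.031360] = 0.509992

Answer: Price = V(0,0) = 0.5100


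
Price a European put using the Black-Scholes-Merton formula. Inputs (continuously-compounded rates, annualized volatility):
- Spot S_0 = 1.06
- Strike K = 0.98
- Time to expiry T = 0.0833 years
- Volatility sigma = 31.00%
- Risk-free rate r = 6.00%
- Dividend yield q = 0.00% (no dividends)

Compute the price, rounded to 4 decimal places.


Answer: Price = 0.0086

Derivation:
d1 = (ln(S/K) + (r - q + 0.5*sigma^2) * T) / (sigma * sqrt(T)) = 0.97765530
d2 = d1 - sigma * sqrt(T) = 0.88818391
exp(-rT) = 0.99501447; exp(-qT) = 1.00000000
P = K * exp(-rT) * N(-d2) - S_0 * exp(-qT) * N(-d1)
N(-d1) = 0.16412242; N(-d2) = 0.18722092
P = 0.9800 * 0.99501447 * 0.18722092 - 1.0600 * 1.00000000 * 0.16412242 = 0.0086


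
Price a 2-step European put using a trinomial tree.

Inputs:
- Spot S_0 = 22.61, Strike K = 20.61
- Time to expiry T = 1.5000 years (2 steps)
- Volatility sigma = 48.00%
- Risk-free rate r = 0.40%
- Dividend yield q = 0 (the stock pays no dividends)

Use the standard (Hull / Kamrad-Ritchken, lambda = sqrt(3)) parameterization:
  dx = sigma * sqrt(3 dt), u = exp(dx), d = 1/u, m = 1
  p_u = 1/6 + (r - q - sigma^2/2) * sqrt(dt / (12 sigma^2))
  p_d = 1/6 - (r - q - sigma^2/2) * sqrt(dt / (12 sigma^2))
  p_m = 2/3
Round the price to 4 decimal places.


dt = T/N = 0.750000; dx = sigma*sqrt(3*dt) = 0.720000
u = exp(dx) = 2.054433; d = 1/u = 0.486752
p_u = 0.108750, p_m = 0.666667, p_d = 0.224583
Discount per step: exp(-r*dt) = 0.997004
Stock lattice S(k, j) with j the centered position index:
  k=0: S(0,+0) = 22.6100
  k=1: S(1,-1) = 11.0055; S(1,+0) = 22.6100; S(1,+1) = 46.4507
  k=2: S(2,-2) = 5.3569; S(2,-1) = 11.0055; S(2,+0) = 22.6100; S(2,+1) = 46.4507; S(2,+2) = 95.4299
Terminal payoffs V(N, j) = max(K - S_T, 0):
  V(2,-2) = 15.253063; V(2,-1) = 9.604531; V(2,+0) = 0.000000; V(2,+1) = 0.000000; V(2,+2) = 0.000000
Backward induction: V(k, j) = exp(-r*dt) * [p_u * V(k+1, j+1) + p_m * V(k+1, j) + p_d * V(k+1, j-1)]
  V(1,-1) = exp(-r*dt) * [p_u*0.000000 + p_m*9.604531 + p_d*15.253063] = 9.799163
  V(1,+0) = exp(-r*dt) * [p_u*0.000000 + p_m*0.000000 + p_d*9.604531] = 2.150556
  V(1,+1) = exp(-r*dt) * [p_u*0.000000 + p_m*0.000000 + p_d*0.000000] = 0.000000
  V(0,+0) = exp(-r*dt) * [p_u*0.000000 + p_m*2.150556 + p_d*9.799163] = 3.623546

Answer: Price = V(0,0) = 3.6235


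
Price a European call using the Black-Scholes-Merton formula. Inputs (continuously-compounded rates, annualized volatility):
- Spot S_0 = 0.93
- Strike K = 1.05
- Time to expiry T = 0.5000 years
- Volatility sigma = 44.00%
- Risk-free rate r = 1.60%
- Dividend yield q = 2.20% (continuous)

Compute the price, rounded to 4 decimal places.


Answer: Price = 0.0698

Derivation:
d1 = (ln(S/K) + (r - q + 0.5*sigma^2) * T) / (sigma * sqrt(T)) = -0.24414744
d2 = d1 - sigma * sqrt(T) = -0.55527443
exp(-rT) = 0.99203191; exp(-qT) = 0.98906028
C = S_0 * exp(-qT) * N(d1) - K * exp(-rT) * N(d2)
N(d1) = 0.40355832; N(d2) = 0.28935348
C = 0.9300 * 0.98906028 * 0.40355832 - 1.0500 * 0.99203191 * 0.28935348 = 0.0698


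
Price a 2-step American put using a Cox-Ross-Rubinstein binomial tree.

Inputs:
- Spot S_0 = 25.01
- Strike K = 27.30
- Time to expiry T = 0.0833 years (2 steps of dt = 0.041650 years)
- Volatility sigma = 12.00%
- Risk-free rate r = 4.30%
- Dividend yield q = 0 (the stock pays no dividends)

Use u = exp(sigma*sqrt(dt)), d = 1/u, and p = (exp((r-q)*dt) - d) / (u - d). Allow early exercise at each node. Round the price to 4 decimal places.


Answer: Price = V(0,0) = 2.2900

Derivation:
dt = T/N = 0.041650
u = exp(sigma*sqrt(dt)) = 1.024792; d = 1/u = 0.975807
p = (exp((r-q)*dt) - d) / (u - d) = 0.530472
Discount per step: exp(-r*dt) = 0.998211
Stock lattice S(k, i) with i counting down-moves:
  k=0: S(0,0) = 25.0100
  k=1: S(1,0) = 25.6301; S(1,1) = 24.4049
  k=2: S(2,0) = 26.2655; S(2,1) = 25.0100; S(2,2) = 23.8145
Terminal payoffs V(N, i) = max(K - S_T, 0):
  V(2,0) = 1.034514; V(2,1) = 2.290000; V(2,2) = 3.485474
Backward induction: V(k, i) = exp(-r*dt) * [p * V(k+1, i) + (1-p) * V(k+1, i+1)]; then take max(V_cont, immediate exercise) for American.
  V(1,0) = exp(-r*dt) * [p*1.034514 + (1-p)*2.290000] = 1.621094; exercise = 1.669944; V(1,0) = max -> 1.669944
  V(1,1) = exp(-r*dt) * [p*2.290000 + (1-p)*3.485474] = 2.846207; exercise = 2.895056; V(1,1) = max -> 2.895056
  V(0,0) = exp(-r*dt) * [p*1.669944 + (1-p)*2.895056] = 2.241151; exercise = 2.290000; V(0,0) = max -> 2.290000


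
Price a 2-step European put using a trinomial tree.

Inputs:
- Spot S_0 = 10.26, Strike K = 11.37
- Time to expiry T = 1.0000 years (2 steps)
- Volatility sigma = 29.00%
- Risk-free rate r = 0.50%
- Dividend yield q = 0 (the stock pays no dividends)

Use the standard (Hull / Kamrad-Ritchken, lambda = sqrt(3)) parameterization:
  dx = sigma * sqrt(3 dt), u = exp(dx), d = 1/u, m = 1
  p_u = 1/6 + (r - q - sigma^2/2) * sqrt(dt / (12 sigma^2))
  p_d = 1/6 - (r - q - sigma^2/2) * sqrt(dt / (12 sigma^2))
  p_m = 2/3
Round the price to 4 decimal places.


dt = T/N = 0.500000; dx = sigma*sqrt(3*dt) = 0.355176
u = exp(dx) = 1.426432; d = 1/u = 0.701050
p_u = 0.140588, p_m = 0.666667, p_d = 0.192745
Discount per step: exp(-r*dt) = 0.997503
Stock lattice S(k, j) with j the centered position index:
  k=0: S(0,+0) = 10.2600
  k=1: S(1,-1) = 7.1928; S(1,+0) = 10.2600; S(1,+1) = 14.6352
  k=2: S(2,-2) = 5.0425; S(2,-1) = 7.1928; S(2,+0) = 10.2600; S(2,+1) = 14.6352; S(2,+2) = 20.8761
Terminal payoffs V(N, j) = max(K - S_T, 0):
  V(2,-2) = 6.327506; V(2,-1) = 4.177227; V(2,+0) = 1.110000; V(2,+1) = 0.000000; V(2,+2) = 0.000000
Backward induction: V(k, j) = exp(-r*dt) * [p_u * V(k+1, j+1) + p_m * V(k+1, j) + p_d * V(k+1, j-1)]
  V(1,-1) = exp(-r*dt) * [p_u*1.110000 + p_m*4.177227 + p_d*6.327506] = 4.150079
  V(1,+0) = exp(-r*dt) * [p_u*0.000000 + p_m*1.110000 + p_d*4.177227] = 1.541283
  V(1,+1) = exp(-r*dt) * [p_u*0.000000 + p_m*0.000000 + p_d*1.110000] = 0.213413
  V(0,+0) = exp(-r*dt) * [p_u*0.213413 + p_m*1.541283 + p_d*4.150079] = 1.852796

Answer: Price = V(0,0) = 1.8528


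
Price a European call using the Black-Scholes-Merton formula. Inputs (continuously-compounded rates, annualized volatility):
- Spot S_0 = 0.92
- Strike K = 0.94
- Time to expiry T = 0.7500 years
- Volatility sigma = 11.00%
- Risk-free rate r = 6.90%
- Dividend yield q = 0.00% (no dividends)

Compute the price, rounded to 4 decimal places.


Answer: Price = 0.0499

Derivation:
d1 = (ln(S/K) + (r - q + 0.5*sigma^2) * T) / (sigma * sqrt(T)) = 0.36510891
d2 = d1 - sigma * sqrt(T) = 0.26984611
exp(-rT) = 0.94956623; exp(-qT) = 1.00000000
C = S_0 * exp(-qT) * N(d1) - K * exp(-rT) * N(d2)
N(d1) = 0.64248494; N(d2) = 0.60636068
C = 0.9200 * 1.00000000 * 0.64248494 - 0.9400 * 0.94956623 * 0.60636068 = 0.0499


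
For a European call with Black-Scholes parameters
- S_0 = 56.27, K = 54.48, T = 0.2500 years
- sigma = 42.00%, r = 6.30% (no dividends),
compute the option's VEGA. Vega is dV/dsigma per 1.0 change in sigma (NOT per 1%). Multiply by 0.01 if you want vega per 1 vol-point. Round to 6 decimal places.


d1 = 0.3339422457; d2 = 0.1239422457
phi(d1) = 0.3773065677; exp(-qT) = 1.0000000000; exp(-rT) = 0.9843733826
Vega = S * exp(-qT) * phi(d1) * sqrt(T) = 56.2700 * 1.0000000000 * 0.3773065677 * 0.5000000000 = 10.615520

Answer: Vega = 10.615520


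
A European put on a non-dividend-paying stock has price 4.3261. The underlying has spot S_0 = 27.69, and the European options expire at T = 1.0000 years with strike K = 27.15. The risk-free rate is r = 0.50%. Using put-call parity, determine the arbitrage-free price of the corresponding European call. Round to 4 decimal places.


Put-call parity: C - P = S_0 * exp(-qT) - K * exp(-rT).
S_0 * exp(-qT) = 27.6900 * 1.00000000 = 27.69000000
K * exp(-rT) = 27.1500 * 0.99501248 = 27.01458881
C = P + S*exp(-qT) - K*exp(-rT)
C = 4.3261 + 27.69000000 - 27.01458881 = 5.0015

Answer: Call price = 5.0015


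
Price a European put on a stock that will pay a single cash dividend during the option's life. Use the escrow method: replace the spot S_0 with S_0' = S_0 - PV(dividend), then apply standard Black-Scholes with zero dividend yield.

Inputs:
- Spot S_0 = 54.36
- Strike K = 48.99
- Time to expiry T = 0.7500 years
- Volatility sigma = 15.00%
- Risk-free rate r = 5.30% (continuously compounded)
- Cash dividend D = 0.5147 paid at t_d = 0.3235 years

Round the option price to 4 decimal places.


PV(D) = D * exp(-r * t_d) = 0.5147 * 0.98300065 = 0.50595043
S_0' = S_0 - PV(D) = 54.3600 - 0.50595043 = 53.85404957
d1 = (ln(S_0'/K) + (r + sigma^2/2)*T) / (sigma*sqrt(T)) = 1.09965139
d2 = d1 - sigma*sqrt(T) = 0.96974758
exp(-rT) = 0.96102967
N(-d1) = 0.13574202; N(-d2) = 0.16608616
P = K * exp(-rT) * N(-d2) - S_0' * N(-d1) = 48.9900 * 0.96102967 * 0.16608616 - 53.85404957 * 0.13574202 = 0.5092

Answer: Price = 0.5092


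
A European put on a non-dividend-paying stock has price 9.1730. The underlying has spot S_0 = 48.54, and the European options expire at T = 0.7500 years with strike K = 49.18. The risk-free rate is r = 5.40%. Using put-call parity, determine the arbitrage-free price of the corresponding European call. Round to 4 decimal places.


Answer: Call price = 10.4850

Derivation:
Put-call parity: C - P = S_0 * exp(-qT) - K * exp(-rT).
S_0 * exp(-qT) = 48.5400 * 1.00000000 = 48.54000000
K * exp(-rT) = 49.1800 * 0.96030916 = 47.22800471
C = P + S*exp(-qT) - K*exp(-rT)
C = 9.1730 + 48.54000000 - 47.22800471 = 10.4850


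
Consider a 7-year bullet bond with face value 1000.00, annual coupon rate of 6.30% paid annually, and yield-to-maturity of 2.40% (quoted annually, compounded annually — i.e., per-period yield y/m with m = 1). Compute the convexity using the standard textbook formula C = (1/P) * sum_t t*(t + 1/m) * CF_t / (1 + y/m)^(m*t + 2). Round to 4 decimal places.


Answer: Convexity = 43.3307

Derivation:
Coupon per period c = face * coupon_rate / m = 63.000000
Periods per year m = 1; per-period yield y/m = 0.024000
Number of cashflows N = 7
Cashflows (t years, CF_t, discount factor 1/(1+y/m)^(m*t), PV):
  t = 1.0000: CF_t = 63.000000, DF = 0.976562, PV = 61.523438
  t = 2.0000: CF_t = 63.000000, DF = 0.953674, PV = 60.081482
  t = 3.0000: CF_t = 63.000000, DF = 0.931323, PV = 58.673322
  t = 4.0000: CF_t = 63.000000, DF = 0.909495, PV = 57.298166
  t = 5.0000: CF_t = 63.000000, DF = 0.888178, PV = 55.955240
  t = 6.0000: CF_t = 63.000000, DF = 0.867362, PV = 54.643789
  t = 7.0000: CF_t = 1063.000000, DF = 0.847033, PV = 900.396023
Price P = sum_t PV_t = 1248.571461
Convexity numerator sum_t t*(t + 1/m) * CF_t / (1+y/m)^(m*t + 2):
  t = 1.0000: term = 117.346644
  t = 2.0000: term = 343.788997
  t = 3.0000: term = 671.462885
  t = 4.0000: term = 1092.875790
  t = 5.0000: term = 1600.892270
  t = 6.0000: term = 2188.719901
  t = 7.0000: term = 48086.335453
Convexity = (1/P) * sum = 54101.421941 / 1248.571461 = 43.330657


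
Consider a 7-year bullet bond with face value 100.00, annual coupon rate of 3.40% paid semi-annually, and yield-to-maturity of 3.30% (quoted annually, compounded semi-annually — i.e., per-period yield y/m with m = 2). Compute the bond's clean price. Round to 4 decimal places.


Coupon per period c = face * coupon_rate / m = 1.700000
Periods per year m = 2; per-period yield y/m = 0.016500
Number of cashflows N = 14
Cashflows (t years, CF_t, discount factor 1/(1+y/m)^(m*t), PV):
  t = 0.5000: CF_t = 1.700000, DF = 0.983768, PV = 1.672405
  t = 1.0000: CF_t = 1.700000, DF = 0.967799, PV = 1.645259
  t = 1.5000: CF_t = 1.700000, DF = 0.952090, PV = 1.618552
  t = 2.0000: CF_t = 1.700000, DF = 0.936635, PV = 1.592280
  t = 2.5000: CF_t = 1.700000, DF = 0.921432, PV = 1.566434
  t = 3.0000: CF_t = 1.700000, DF = 0.906475, PV = 1.541007
  t = 3.5000: CF_t = 1.700000, DF = 0.891761, PV = 1.515993
  t = 4.0000: CF_t = 1.700000, DF = 0.877285, PV = 1.491385
  t = 4.5000: CF_t = 1.700000, DF = 0.863045, PV = 1.467177
  t = 5.0000: CF_t = 1.700000, DF = 0.849036, PV = 1.443361
  t = 5.5000: CF_t = 1.700000, DF = 0.835254, PV = 1.419933
  t = 6.0000: CF_t = 1.700000, DF = 0.821696, PV = 1.396884
  t = 6.5000: CF_t = 1.700000, DF = 0.808359, PV = 1.374209
  t = 7.0000: CF_t = 101.700000, DF = 0.795237, PV = 80.875614
Price P = sum_t PV_t = 100.620494

Answer: Price = 100.6205


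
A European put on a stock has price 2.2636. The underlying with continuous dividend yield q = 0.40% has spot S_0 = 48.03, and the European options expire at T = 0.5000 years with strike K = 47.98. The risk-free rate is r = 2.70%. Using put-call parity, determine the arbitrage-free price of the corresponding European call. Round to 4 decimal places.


Answer: Call price = 2.8610

Derivation:
Put-call parity: C - P = S_0 * exp(-qT) - K * exp(-rT).
S_0 * exp(-qT) = 48.0300 * 0.99800200 = 47.93403600
K * exp(-rT) = 47.9800 * 0.98659072 = 47.33662257
C = P + S*exp(-qT) - K*exp(-rT)
C = 2.2636 + 47.93403600 - 47.33662257 = 2.8610


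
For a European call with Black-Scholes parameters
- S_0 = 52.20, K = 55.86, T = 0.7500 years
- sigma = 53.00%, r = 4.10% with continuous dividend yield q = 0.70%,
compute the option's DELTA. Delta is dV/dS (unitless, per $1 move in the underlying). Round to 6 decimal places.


Answer: Delta = 0.551743

Derivation:
d1 = 0.1374124891; d2 = -0.3215809749
phi(d1) = 0.3951935519; exp(-qT) = 0.9947637572; exp(-rT) = 0.9697179723
N(d1) = 0.5546476201
Delta = exp(-qT) * N(d1) = 0.9947637572 * 0.5546476201 = 0.551743


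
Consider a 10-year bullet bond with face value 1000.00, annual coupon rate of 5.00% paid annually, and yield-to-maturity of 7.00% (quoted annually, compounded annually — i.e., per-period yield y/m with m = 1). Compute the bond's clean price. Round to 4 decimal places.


Answer: Price = 859.5284

Derivation:
Coupon per period c = face * coupon_rate / m = 50.000000
Periods per year m = 1; per-period yield y/m = 0.070000
Number of cashflows N = 10
Cashflows (t years, CF_t, discount factor 1/(1+y/m)^(m*t), PV):
  t = 1.0000: CF_t = 50.000000, DF = 0.934579, PV = 46.728972
  t = 2.0000: CF_t = 50.000000, DF = 0.873439, PV = 43.671936
  t = 3.0000: CF_t = 50.000000, DF = 0.816298, PV = 40.814894
  t = 4.0000: CF_t = 50.000000, DF = 0.762895, PV = 38.144761
  t = 5.0000: CF_t = 50.000000, DF = 0.712986, PV = 35.649309
  t = 6.0000: CF_t = 50.000000, DF = 0.666342, PV = 33.317111
  t = 7.0000: CF_t = 50.000000, DF = 0.622750, PV = 31.137487
  t = 8.0000: CF_t = 50.000000, DF = 0.582009, PV = 29.100455
  t = 9.0000: CF_t = 50.000000, DF = 0.543934, PV = 27.196687
  t = 10.0000: CF_t = 1050.000000, DF = 0.508349, PV = 533.766757
Price P = sum_t PV_t = 859.528369
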